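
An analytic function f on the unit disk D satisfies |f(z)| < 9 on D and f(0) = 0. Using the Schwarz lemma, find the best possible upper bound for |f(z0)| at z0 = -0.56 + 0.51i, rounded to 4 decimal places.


Step 1: g = f/9 maps D -> D with g(0) = 0, so by the Schwarz lemma |g(z)| <= |z|, i.e. |f(z)| <= 9|z|; this is sharp (f(z) = 9z).
Step 2: |z0|^2 = (-0.56)^2 + 0.51^2 = 0.5737
Step 3: |z0| = sqrt(0.5737) = 0.75743
Step 4: Best bound = 9 * |z0| = 9 * 0.75743 = 6.8169

6.8169


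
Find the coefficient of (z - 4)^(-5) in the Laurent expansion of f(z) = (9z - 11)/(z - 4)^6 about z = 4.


Step 1: Write the numerator in powers of (z - 4): 9z - 11 = 9(z - 4) + (9*4 - 11) = 9(z - 4) + 25
Step 2: Divide by (z - 4)^6: f(z) = 25(z - 4)^(-6) + 9(z - 4)^(-5)
Step 3: This finite sum is the Laurent series of f about z = 4.
Step 4: Coefficient of (z - 4)^(-5) = coefficient of (z - 4) in the re-centred numerator = 9

9


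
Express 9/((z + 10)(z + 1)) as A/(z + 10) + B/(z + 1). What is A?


Step 1: Multiply both sides by (z + 10) and set z = -10
Step 2: A = 9 / (-10 + 1)
Step 3: A = 9 / (-9)
Step 4: A = -1

-1


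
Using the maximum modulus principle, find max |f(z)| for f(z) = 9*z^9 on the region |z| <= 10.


Step 1: On |z| = 10, |f(z)| = 9 * |z|^9 = 9 * 10^9
Step 2: By maximum modulus principle, maximum is on boundary.
Step 3: Maximum = 9 * 1000000000 = 9000000000

9000000000


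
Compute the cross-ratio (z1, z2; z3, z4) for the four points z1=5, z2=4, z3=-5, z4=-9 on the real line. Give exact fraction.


Step 1: (z1-z3)(z2-z4) = 10 * 13 = 130
Step 2: (z1-z4)(z2-z3) = 14 * 9 = 126
Step 3: Cross-ratio = 130/126 = 65/63

65/63


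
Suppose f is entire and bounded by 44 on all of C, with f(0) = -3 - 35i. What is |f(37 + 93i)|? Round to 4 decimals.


Step 1: By Liouville's theorem, a bounded entire function is constant.
Step 2: f(z) = f(0) = -3 - 35i for all z.
Step 3: |f(w)| = |-3 - 35i| = sqrt(9 + 1225)
Step 4: = 35.1283

35.1283


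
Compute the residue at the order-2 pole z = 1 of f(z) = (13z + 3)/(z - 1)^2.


Step 1: Pole of order 2 at z = 1
Step 2: Res = lim d/dz [(z - 1)^2 * f(z)] as z -> 1
Step 3: (z - 1)^2 * f(z) = 13z + 3
Step 4: d/dz[13z + 3] = 13

13


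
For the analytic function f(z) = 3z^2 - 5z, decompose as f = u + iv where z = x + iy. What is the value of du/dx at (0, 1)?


Step 1: f(z) = 3(x+iy)^2 - 5(x+iy) + 0
Step 2: u = 3(x^2 - y^2) - 5x + 0
Step 3: u_x = 6x - 5
Step 4: At (0, 1): u_x = 0 - 5 = -5

-5


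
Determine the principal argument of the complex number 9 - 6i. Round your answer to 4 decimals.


Step 1: z = 9 - 6i
Step 2: arg(z) = atan2(-6, 9)
Step 3: arg(z) = -0.588

-0.588


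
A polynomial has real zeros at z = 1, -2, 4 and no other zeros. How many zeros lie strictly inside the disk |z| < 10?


Step 1: Check each root:
  z = 1: |1| = 1 < 10
  z = -2: |-2| = 2 < 10
  z = 4: |4| = 4 < 10
Step 2: Count = 3

3


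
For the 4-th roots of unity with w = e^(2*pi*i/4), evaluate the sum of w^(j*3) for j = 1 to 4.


Step 1: The sum sum_{j=1}^{n} w^(k*j) equals n if n | k, else 0.
Step 2: Here n = 4, k = 3
Step 3: Does n divide k? 4 | 3 -> False
Step 4: Sum = 0

0


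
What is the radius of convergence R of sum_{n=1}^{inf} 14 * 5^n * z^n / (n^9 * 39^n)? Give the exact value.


Step 1: General term a_n = 14 * 5^n / (n^9 * 39^n)
Step 2: By the root test, |a_n|^(1/n) = 14^(1/n) * 5 / (n^(9/n) * 39) -> 5/39 as n -> infinity (since 14^(1/n) -> 1 and n^(9/n) -> 1)
Step 3: R = 1/lim|a_n|^(1/n) = 39/5

39/5


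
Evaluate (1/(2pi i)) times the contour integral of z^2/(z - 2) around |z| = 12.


Step 1: f(z) = z^2, a = 2 is inside |z| = 12
Step 2: By Cauchy integral formula: (1/(2pi*i)) * integral = f(a)
Step 3: f(2) = 2^2 = 4

4


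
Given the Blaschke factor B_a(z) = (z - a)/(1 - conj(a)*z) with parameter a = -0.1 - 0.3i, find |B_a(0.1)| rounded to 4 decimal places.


Step 1: Numerator z0 - a = 0.1 - (-0.1 - 0.3i) = 0.2 + 0.3i
Step 2: Denominator 1 - conj(a)*z0 = 1 - (-0.1 + 0.3i)*0.1 = 1.01 - 0.03i
Step 3: |z0 - a|^2 = 0.2^2 + 0.3^2 = 0.13; |1 - conj(a)*z0|^2 = 1.01^2 + (-0.03)^2 = 1.021
Step 4: |B_a(0.1)| = sqrt(0.13 / 1.021) = sqrt(0.127326)
Step 5: = 0.3568

0.3568


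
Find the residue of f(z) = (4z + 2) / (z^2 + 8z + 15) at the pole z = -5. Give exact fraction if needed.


Step 1: Q(z) = z^2 + 8z + 15 = (z + 5)(z + 3)
Step 2: Q'(z) = 2z + 8
Step 3: Q'(-5) = -2, P(-5) = -18
Step 4: Res = P(-5)/Q'(-5) = -18/(-2) = 9

9


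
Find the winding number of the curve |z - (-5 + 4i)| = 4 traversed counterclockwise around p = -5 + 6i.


Step 1: Center c = (-5, 4), radius = 4
Step 2: |p - c|^2 = 0^2 + 2^2 = 4
Step 3: r^2 = 16
Step 4: |p-c| < r so winding number = 1

1


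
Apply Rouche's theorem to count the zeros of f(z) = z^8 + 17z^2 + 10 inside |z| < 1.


Step 1: On |z| = 1 the three terms have sizes |z^8| = 1^8 = 1, |17z^2| = 17*1^2 = 17, |10| = 10
Step 2: The dominant term is g(z) = 17z^2; let h(z) = z^8 + 10 so f = g + h
Step 3: On |z| = 1: |g| = 17 and |h| <= 1 + 10 = 11
Step 4: Since 17 > 11, |h| < |g| on |z| = 1, so by Rouche f has the same number of zeros as g inside |z| < 1
Step 5: g(z) = 17z^2 has 2 zeros (at the origin, multiplicity 2) inside |z| < 1. Answer = 2

2


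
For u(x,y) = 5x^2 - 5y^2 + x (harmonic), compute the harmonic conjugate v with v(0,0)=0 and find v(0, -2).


Step 1: v_x = -u_y = 10y + 0
Step 2: v_y = u_x = 10x + 1
Step 3: v = 10xy + y + C
Step 4: v(0,0) = 0 => C = 0
Step 5: v(0, -2) = -2

-2


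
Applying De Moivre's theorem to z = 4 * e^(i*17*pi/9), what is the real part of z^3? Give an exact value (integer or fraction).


Step 1: By De Moivre's theorem, z^3 = 4^3 * e^(i*3*17*pi/9) = 64 * (cos(17*pi/3) + i*sin(17*pi/3))
Step 2: |z|^3 = 4^3 = 64
Step 3: Reduce the angle mod 2*pi: 17*pi/3 - 4*pi = 5*pi/3
Step 4: cos(5*pi/3) = 1/2
Step 5: Re(z^3) = 64 * 1/2 = 32

32


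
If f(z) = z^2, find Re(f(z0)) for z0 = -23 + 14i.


Step 1: z0 = -23 + 14i
Step 2: z0^2 = (-23)^2 - 14^2 - 644i
Step 3: real part = 529 - 196 = 333

333


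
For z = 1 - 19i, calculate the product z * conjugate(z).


Step 1: conj(z) = 1 + 19i
Step 2: z * conj(z) = 1^2 + (-19)^2
Step 3: = 1 + 361 = 362

362


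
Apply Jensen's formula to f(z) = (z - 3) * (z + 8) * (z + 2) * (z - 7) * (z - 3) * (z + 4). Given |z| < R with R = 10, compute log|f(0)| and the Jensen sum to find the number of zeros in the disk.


Jensen's formula: (1/2pi)*integral log|f(Re^it)|dt = log|f(0)| + sum_{|a_k|<R} log(R/|a_k|)
Step 1: f(0) = (-3) * 8 * 2 * (-7) * (-3) * 4 = -4032
Step 2: log|f(0)| = log|3| + log|-8| + log|-2| + log|7| + log|3| + log|-4| = 8.302
Step 3: Zeros inside |z| < 10: 3, -8, -2, 7, 3, -4
Step 4: Jensen sum = log(10/3) + log(10/8) + log(10/2) + log(10/7) + log(10/3) + log(10/4) = 5.5135
Step 5: n(R) = number of terms in the Jensen sum = count of zeros inside |z| < 10 = 6

6


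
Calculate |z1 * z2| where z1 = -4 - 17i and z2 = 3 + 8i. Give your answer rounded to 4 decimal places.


Step 1: |z1| = sqrt((-4)^2 + (-17)^2) = sqrt(305)
Step 2: |z2| = sqrt(3^2 + 8^2) = sqrt(73)
Step 3: |z1*z2| = |z1|*|z2| = sqrt(305) * sqrt(73) = sqrt(305 * 73) = sqrt(22265)
Step 4: = 149.2146

149.2146


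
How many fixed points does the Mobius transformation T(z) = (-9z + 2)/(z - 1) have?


Step 1: Fixed points satisfy T(z) = z
Step 2: z^2 + 8z - 2 = 0
Step 3: Discriminant = 8^2 - 4*1*(-2) = 72
Step 4: Number of fixed points = 2

2


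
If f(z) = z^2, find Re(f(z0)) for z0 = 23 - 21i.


Step 1: z0 = 23 - 21i
Step 2: z0^2 = 23^2 - (-21)^2 - 966i
Step 3: real part = 529 - 441 = 88

88


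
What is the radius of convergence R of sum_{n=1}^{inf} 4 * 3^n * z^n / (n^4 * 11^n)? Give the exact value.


Step 1: General term a_n = 4 * 3^n / (n^4 * 11^n)
Step 2: By the root test, |a_n|^(1/n) = 4^(1/n) * 3 / (n^(4/n) * 11) -> 3/11 as n -> infinity (since 4^(1/n) -> 1 and n^(4/n) -> 1)
Step 3: R = 1/lim|a_n|^(1/n) = 11/3

11/3


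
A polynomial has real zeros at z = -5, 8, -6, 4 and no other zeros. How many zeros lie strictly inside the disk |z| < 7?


Step 1: Check each root:
  z = -5: |-5| = 5 < 7
  z = 8: |8| = 8 >= 7
  z = -6: |-6| = 6 < 7
  z = 4: |4| = 4 < 7
Step 2: Count = 3

3


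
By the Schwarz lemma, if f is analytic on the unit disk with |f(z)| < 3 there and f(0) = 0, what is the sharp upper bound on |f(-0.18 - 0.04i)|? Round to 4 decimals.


Step 1: g = f/3 maps D -> D with g(0) = 0, so by the Schwarz lemma |g(z)| <= |z|, i.e. |f(z)| <= 3|z|; this is sharp (f(z) = 3z).
Step 2: |z0|^2 = (-0.18)^2 + (-0.04)^2 = 0.034
Step 3: |z0| = sqrt(0.034) = 0.184391
Step 4: Best bound = 3 * |z0| = 3 * 0.184391 = 0.5532

0.5532


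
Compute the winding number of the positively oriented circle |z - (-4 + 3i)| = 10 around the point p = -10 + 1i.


Step 1: Center c = (-4, 3), radius = 10
Step 2: |p - c|^2 = (-6)^2 + (-2)^2 = 40
Step 3: r^2 = 100
Step 4: |p-c| < r so winding number = 1

1


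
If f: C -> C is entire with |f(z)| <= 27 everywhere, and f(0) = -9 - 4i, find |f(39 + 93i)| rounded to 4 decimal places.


Step 1: By Liouville's theorem, a bounded entire function is constant.
Step 2: f(z) = f(0) = -9 - 4i for all z.
Step 3: |f(w)| = |-9 - 4i| = sqrt(81 + 16)
Step 4: = 9.8489

9.8489


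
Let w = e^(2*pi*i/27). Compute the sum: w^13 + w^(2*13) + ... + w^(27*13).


Step 1: The sum sum_{j=1}^{n} w^(k*j) equals n if n | k, else 0.
Step 2: Here n = 27, k = 13
Step 3: Does n divide k? 27 | 13 -> False
Step 4: Sum = 0

0


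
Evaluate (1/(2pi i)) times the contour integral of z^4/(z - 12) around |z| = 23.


Step 1: f(z) = z^4, a = 12 is inside |z| = 23
Step 2: By Cauchy integral formula: (1/(2pi*i)) * integral = f(a)
Step 3: f(12) = 12^4 = 20736

20736


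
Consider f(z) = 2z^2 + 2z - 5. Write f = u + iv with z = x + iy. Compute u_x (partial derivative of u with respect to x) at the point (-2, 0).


Step 1: f(z) = 2(x+iy)^2 + 2(x+iy) - 5
Step 2: u = 2(x^2 - y^2) + 2x - 5
Step 3: u_x = 4x + 2
Step 4: At (-2, 0): u_x = -8 + 2 = -6

-6


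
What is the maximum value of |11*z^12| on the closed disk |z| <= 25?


Step 1: On |z| = 25, |f(z)| = 11 * |z|^12 = 11 * 25^12
Step 2: By maximum modulus principle, maximum is on boundary.
Step 3: Maximum = 11 * 59604644775390625 = 655651092529296875

655651092529296875


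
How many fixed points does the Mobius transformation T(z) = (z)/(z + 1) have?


Step 1: Fixed points satisfy T(z) = z
Step 2: z^2 = 0
Step 3: Discriminant = 0^2 - 4*1*0 = 0
Step 4: Number of fixed points = 1

1


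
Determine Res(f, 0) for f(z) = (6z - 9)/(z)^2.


Step 1: Pole of order 2 at z = 0
Step 2: Res = lim d/dz [(z)^2 * f(z)] as z -> 0
Step 3: (z)^2 * f(z) = 6z - 9
Step 4: d/dz[6z - 9] = 6

6


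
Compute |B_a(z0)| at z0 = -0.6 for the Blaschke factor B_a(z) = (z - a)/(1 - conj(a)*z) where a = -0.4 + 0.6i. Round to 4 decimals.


Step 1: Numerator z0 - a = -0.6 - (-0.4 + 0.6i) = -0.2 - 0.6i
Step 2: Denominator 1 - conj(a)*z0 = 1 - (-0.4 - 0.6i)*(-0.6) = 0.76 - 0.36i
Step 3: |z0 - a|^2 = (-0.2)^2 + (-0.6)^2 = 0.4; |1 - conj(a)*z0|^2 = 0.76^2 + (-0.36)^2 = 0.7072
Step 4: |B_a(-0.6)| = sqrt(0.4 / 0.7072) = sqrt(0.565611)
Step 5: = 0.7521

0.7521


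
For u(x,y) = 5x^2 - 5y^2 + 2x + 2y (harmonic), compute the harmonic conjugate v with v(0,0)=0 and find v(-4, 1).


Step 1: v_x = -u_y = 10y - 2
Step 2: v_y = u_x = 10x + 2
Step 3: v = 10xy - 2x + 2y + C
Step 4: v(0,0) = 0 => C = 0
Step 5: v(-4, 1) = -30

-30


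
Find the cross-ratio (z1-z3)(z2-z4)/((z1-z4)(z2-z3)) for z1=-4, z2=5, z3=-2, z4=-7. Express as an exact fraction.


Step 1: (z1-z3)(z2-z4) = (-2) * 12 = -24
Step 2: (z1-z4)(z2-z3) = 3 * 7 = 21
Step 3: Cross-ratio = -24/21 = -8/7

-8/7


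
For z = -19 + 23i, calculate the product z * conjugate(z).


Step 1: conj(z) = -19 - 23i
Step 2: z * conj(z) = (-19)^2 + 23^2
Step 3: = 361 + 529 = 890

890


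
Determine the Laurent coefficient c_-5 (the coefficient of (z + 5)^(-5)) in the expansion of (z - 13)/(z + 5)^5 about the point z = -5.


Step 1: Write the numerator in powers of (z + 5): z - 13 = (z + 5) + (1*(-5) - 13) = (z + 5) - 18
Step 2: Divide by (z + 5)^5: f(z) = -18(z + 5)^(-5) + (z + 5)^(-4)
Step 3: This finite sum is the Laurent series of f about z = -5.
Step 4: Coefficient of (z + 5)^(-5) = 1*(-5) - 13 = -18

-18


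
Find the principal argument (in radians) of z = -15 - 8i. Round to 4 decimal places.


Step 1: z = -15 - 8i
Step 2: arg(z) = atan2(-8, -15)
Step 3: arg(z) = -2.6516

-2.6516


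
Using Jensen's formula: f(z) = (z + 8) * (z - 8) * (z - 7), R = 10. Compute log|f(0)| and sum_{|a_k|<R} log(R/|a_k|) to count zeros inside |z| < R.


Jensen's formula: (1/2pi)*integral log|f(Re^it)|dt = log|f(0)| + sum_{|a_k|<R} log(R/|a_k|)
Step 1: f(0) = 8 * (-8) * (-7) = 448
Step 2: log|f(0)| = log|-8| + log|8| + log|7| = 6.1048
Step 3: Zeros inside |z| < 10: -8, 8, 7
Step 4: Jensen sum = log(10/8) + log(10/8) + log(10/7) = 0.803
Step 5: n(R) = number of terms in the Jensen sum = count of zeros inside |z| < 10 = 3

3


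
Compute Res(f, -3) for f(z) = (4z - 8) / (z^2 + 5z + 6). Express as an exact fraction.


Step 1: Q(z) = z^2 + 5z + 6 = (z + 3)(z + 2)
Step 2: Q'(z) = 2z + 5
Step 3: Q'(-3) = -1, P(-3) = -20
Step 4: Res = P(-3)/Q'(-3) = -20/(-1) = 20

20


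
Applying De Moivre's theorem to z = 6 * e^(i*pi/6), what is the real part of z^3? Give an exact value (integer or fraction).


Step 1: By De Moivre's theorem, z^3 = 6^3 * e^(i*3*pi/6) = 216 * (cos(pi/2) + i*sin(pi/2))
Step 2: |z|^3 = 6^3 = 216
Step 3: The angle pi/2 already lies in [0, 2*pi)
Step 4: cos(pi/2) = 0
Step 5: Re(z^3) = 216 * 0 = 0

0


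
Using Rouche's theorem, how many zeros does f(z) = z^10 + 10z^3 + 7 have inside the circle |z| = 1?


Step 1: On |z| = 1 the three terms have sizes |z^10| = 1^10 = 1, |10z^3| = 10*1^3 = 10, |7| = 7
Step 2: The dominant term is g(z) = 10z^3; let h(z) = z^10 + 7 so f = g + h
Step 3: On |z| = 1: |g| = 10 and |h| <= 1 + 7 = 8
Step 4: Since 10 > 8, |h| < |g| on |z| = 1, so by Rouche f has the same number of zeros as g inside |z| < 1
Step 5: g(z) = 10z^3 has 3 zeros (at the origin, multiplicity 3) inside |z| < 1. Answer = 3

3


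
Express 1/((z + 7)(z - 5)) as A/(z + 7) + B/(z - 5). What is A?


Step 1: Multiply both sides by (z + 7) and set z = -7
Step 2: A = 1 / (-7 - 5)
Step 3: A = 1 / (-12)
Step 4: A = -1/12

-1/12


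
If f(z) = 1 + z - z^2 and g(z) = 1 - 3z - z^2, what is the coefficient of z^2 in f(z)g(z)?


Step 1: z^2 term in f*g comes from: (1)*(-z^2) + (z)*(-3z) + (-z^2)*(1)
Step 2: = -1 - 3 - 1
Step 3: = -5

-5


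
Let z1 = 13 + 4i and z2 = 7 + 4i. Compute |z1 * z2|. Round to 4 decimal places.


Step 1: |z1| = sqrt(13^2 + 4^2) = sqrt(185)
Step 2: |z2| = sqrt(7^2 + 4^2) = sqrt(65)
Step 3: |z1*z2| = |z1|*|z2| = sqrt(185) * sqrt(65) = sqrt(185 * 65) = sqrt(12025)
Step 4: = 109.6586

109.6586


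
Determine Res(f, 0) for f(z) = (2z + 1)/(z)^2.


Step 1: Pole of order 2 at z = 0
Step 2: Res = lim d/dz [(z)^2 * f(z)] as z -> 0
Step 3: (z)^2 * f(z) = 2z + 1
Step 4: d/dz[2z + 1] = 2

2


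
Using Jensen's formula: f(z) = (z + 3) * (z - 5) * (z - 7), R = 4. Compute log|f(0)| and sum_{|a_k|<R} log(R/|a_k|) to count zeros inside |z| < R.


Jensen's formula: (1/2pi)*integral log|f(Re^it)|dt = log|f(0)| + sum_{|a_k|<R} log(R/|a_k|)
Step 1: f(0) = 3 * (-5) * (-7) = 105
Step 2: log|f(0)| = log|-3| + log|5| + log|7| = 4.654
Step 3: Zeros inside |z| < 4: -3
Step 4: Jensen sum = log(4/3) = 0.2877
Step 5: n(R) = number of terms in the Jensen sum = count of zeros inside |z| < 4 = 1

1


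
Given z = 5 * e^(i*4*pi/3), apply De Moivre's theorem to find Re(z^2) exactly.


Step 1: By De Moivre's theorem, z^2 = 5^2 * e^(i*2*4*pi/3) = 25 * (cos(8*pi/3) + i*sin(8*pi/3))
Step 2: |z|^2 = 5^2 = 25
Step 3: Reduce the angle mod 2*pi: 8*pi/3 - 2*pi = 2*pi/3
Step 4: cos(2*pi/3) = -1/2
Step 5: Re(z^2) = 25 * (-1/2) = -25/2

-25/2


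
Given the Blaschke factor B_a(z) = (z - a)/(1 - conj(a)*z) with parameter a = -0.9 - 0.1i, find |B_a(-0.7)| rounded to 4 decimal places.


Step 1: Numerator z0 - a = -0.7 - (-0.9 - 0.1i) = 0.2 + 0.1i
Step 2: Denominator 1 - conj(a)*z0 = 1 - (-0.9 + 0.1i)*(-0.7) = 0.37 + 0.07i
Step 3: |z0 - a|^2 = 0.2^2 + 0.1^2 = 0.05; |1 - conj(a)*z0|^2 = 0.37^2 + 0.07^2 = 0.1418
Step 4: |B_a(-0.7)| = sqrt(0.05 / 0.1418) = sqrt(0.352609)
Step 5: = 0.5938

0.5938


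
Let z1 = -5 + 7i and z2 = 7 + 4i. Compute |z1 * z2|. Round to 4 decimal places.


Step 1: |z1| = sqrt((-5)^2 + 7^2) = sqrt(74)
Step 2: |z2| = sqrt(7^2 + 4^2) = sqrt(65)
Step 3: |z1*z2| = |z1|*|z2| = sqrt(74) * sqrt(65) = sqrt(74 * 65) = sqrt(4810)
Step 4: = 69.3542

69.3542


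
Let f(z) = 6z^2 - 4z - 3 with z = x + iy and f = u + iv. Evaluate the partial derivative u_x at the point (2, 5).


Step 1: f(z) = 6(x+iy)^2 - 4(x+iy) - 3
Step 2: u = 6(x^2 - y^2) - 4x - 3
Step 3: u_x = 12x - 4
Step 4: At (2, 5): u_x = 24 - 4 = 20

20


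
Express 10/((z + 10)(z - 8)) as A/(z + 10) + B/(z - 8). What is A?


Step 1: Multiply both sides by (z + 10) and set z = -10
Step 2: A = 10 / (-10 - 8)
Step 3: A = 10 / (-18)
Step 4: A = -5/9

-5/9


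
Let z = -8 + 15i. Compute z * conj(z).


Step 1: conj(z) = -8 - 15i
Step 2: z * conj(z) = (-8)^2 + 15^2
Step 3: = 64 + 225 = 289

289


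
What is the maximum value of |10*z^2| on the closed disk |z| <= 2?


Step 1: On |z| = 2, |f(z)| = 10 * |z|^2 = 10 * 2^2
Step 2: By maximum modulus principle, maximum is on boundary.
Step 3: Maximum = 10 * 4 = 40

40


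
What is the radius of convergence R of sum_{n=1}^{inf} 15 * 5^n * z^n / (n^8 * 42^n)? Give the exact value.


Step 1: General term a_n = 15 * 5^n / (n^8 * 42^n)
Step 2: By the root test, |a_n|^(1/n) = 15^(1/n) * 5 / (n^(8/n) * 42) -> 5/42 as n -> infinity (since 15^(1/n) -> 1 and n^(8/n) -> 1)
Step 3: R = 1/lim|a_n|^(1/n) = 42/5

42/5


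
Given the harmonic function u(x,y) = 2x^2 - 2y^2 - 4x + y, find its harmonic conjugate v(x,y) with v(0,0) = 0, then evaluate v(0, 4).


Step 1: v_x = -u_y = 4y - 1
Step 2: v_y = u_x = 4x - 4
Step 3: v = 4xy - x - 4y + C
Step 4: v(0,0) = 0 => C = 0
Step 5: v(0, 4) = -16

-16


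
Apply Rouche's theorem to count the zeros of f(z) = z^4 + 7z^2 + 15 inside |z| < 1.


Step 1: On |z| = 1 the three terms have sizes |z^4| = 1^4 = 1, |7z^2| = 7*1^2 = 7, |15| = 15
Step 2: The dominant term is g(z) = 15; let h(z) = z^4 + 7z^2 so f = g + h
Step 3: On |z| = 1: |g| = 15 and |h| <= 1 + 7 = 8
Step 4: Since 15 > 8, |h| < |g| on |z| = 1, so by Rouche f has the same number of zeros as g inside |z| < 1
Step 5: g(z) = 15 is a nonzero constant with no zeros inside |z| < 1. Answer = 0

0


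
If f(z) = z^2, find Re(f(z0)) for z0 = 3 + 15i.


Step 1: z0 = 3 + 15i
Step 2: z0^2 = 3^2 - 15^2 + 90i
Step 3: real part = 9 - 225 = -216

-216


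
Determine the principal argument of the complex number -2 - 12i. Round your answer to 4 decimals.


Step 1: z = -2 - 12i
Step 2: arg(z) = atan2(-12, -2)
Step 3: arg(z) = -1.7359

-1.7359


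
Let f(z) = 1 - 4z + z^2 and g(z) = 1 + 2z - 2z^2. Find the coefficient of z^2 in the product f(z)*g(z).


Step 1: z^2 term in f*g comes from: (1)*(-2z^2) + (-4z)*(2z) + (z^2)*(1)
Step 2: = -2 - 8 + 1
Step 3: = -9

-9


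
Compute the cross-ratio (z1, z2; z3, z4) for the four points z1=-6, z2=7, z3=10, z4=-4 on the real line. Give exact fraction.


Step 1: (z1-z3)(z2-z4) = (-16) * 11 = -176
Step 2: (z1-z4)(z2-z3) = (-2) * (-3) = 6
Step 3: Cross-ratio = -176/6 = -88/3

-88/3


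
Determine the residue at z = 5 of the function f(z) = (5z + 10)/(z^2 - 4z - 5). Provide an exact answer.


Step 1: Q(z) = z^2 - 4z - 5 = (z - 5)(z + 1)
Step 2: Q'(z) = 2z - 4
Step 3: Q'(5) = 6, P(5) = 35
Step 4: Res = P(5)/Q'(5) = 35/6 = 35/6

35/6


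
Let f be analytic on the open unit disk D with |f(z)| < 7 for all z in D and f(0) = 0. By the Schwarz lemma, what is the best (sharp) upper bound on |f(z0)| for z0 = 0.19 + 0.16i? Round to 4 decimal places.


Step 1: g = f/7 maps D -> D with g(0) = 0, so by the Schwarz lemma |g(z)| <= |z|, i.e. |f(z)| <= 7|z|; this is sharp (f(z) = 7z).
Step 2: |z0|^2 = 0.19^2 + 0.16^2 = 0.0617
Step 3: |z0| = sqrt(0.0617) = 0.248395
Step 4: Best bound = 7 * |z0| = 7 * 0.248395 = 1.7388

1.7388


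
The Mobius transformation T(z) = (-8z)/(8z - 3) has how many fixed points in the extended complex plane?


Step 1: Fixed points satisfy T(z) = z
Step 2: 8z^2 + 5z = 0
Step 3: Discriminant = 5^2 - 4*8*0 = 25
Step 4: Number of fixed points = 2

2


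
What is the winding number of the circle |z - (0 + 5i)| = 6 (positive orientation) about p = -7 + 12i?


Step 1: Center c = (0, 5), radius = 6
Step 2: |p - c|^2 = (-7)^2 + 7^2 = 98
Step 3: r^2 = 36
Step 4: |p-c| > r so winding number = 0

0


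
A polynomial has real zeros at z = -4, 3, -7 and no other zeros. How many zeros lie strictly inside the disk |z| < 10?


Step 1: Check each root:
  z = -4: |-4| = 4 < 10
  z = 3: |3| = 3 < 10
  z = -7: |-7| = 7 < 10
Step 2: Count = 3

3


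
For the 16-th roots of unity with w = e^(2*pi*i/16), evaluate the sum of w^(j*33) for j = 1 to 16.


Step 1: The sum sum_{j=1}^{n} w^(k*j) equals n if n | k, else 0.
Step 2: Here n = 16, k = 33
Step 3: Does n divide k? 16 | 33 -> False
Step 4: Sum = 0

0


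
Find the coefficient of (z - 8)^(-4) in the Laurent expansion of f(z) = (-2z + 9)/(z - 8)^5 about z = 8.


Step 1: Write the numerator in powers of (z - 8): -2z + 9 = -2(z - 8) + (-2*8 + 9) = -2(z - 8) - 7
Step 2: Divide by (z - 8)^5: f(z) = -7(z - 8)^(-5) - 2(z - 8)^(-4)
Step 3: This finite sum is the Laurent series of f about z = 8.
Step 4: Coefficient of (z - 8)^(-4) = coefficient of (z - 8) in the re-centred numerator = -2

-2


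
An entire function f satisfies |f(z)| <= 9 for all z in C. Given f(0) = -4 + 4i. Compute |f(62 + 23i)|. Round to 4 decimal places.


Step 1: By Liouville's theorem, a bounded entire function is constant.
Step 2: f(z) = f(0) = -4 + 4i for all z.
Step 3: |f(w)| = |-4 + 4i| = sqrt(16 + 16)
Step 4: = 5.6569

5.6569


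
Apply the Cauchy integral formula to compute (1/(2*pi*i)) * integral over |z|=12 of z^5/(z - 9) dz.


Step 1: f(z) = z^5, a = 9 is inside |z| = 12
Step 2: By Cauchy integral formula: (1/(2pi*i)) * integral = f(a)
Step 3: f(9) = 9^5 = 59049

59049


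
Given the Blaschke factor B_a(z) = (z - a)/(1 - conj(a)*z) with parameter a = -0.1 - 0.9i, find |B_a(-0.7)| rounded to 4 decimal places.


Step 1: Numerator z0 - a = -0.7 - (-0.1 - 0.9i) = -0.6 + 0.9i
Step 2: Denominator 1 - conj(a)*z0 = 1 - (-0.1 + 0.9i)*(-0.7) = 0.93 + 0.63i
Step 3: |z0 - a|^2 = (-0.6)^2 + 0.9^2 = 1.17; |1 - conj(a)*z0|^2 = 0.93^2 + 0.63^2 = 1.2618
Step 4: |B_a(-0.7)| = sqrt(1.17 / 1.2618) = sqrt(0.927247)
Step 5: = 0.9629

0.9629


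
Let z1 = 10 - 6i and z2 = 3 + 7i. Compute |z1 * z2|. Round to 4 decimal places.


Step 1: |z1| = sqrt(10^2 + (-6)^2) = sqrt(136)
Step 2: |z2| = sqrt(3^2 + 7^2) = sqrt(58)
Step 3: |z1*z2| = |z1|*|z2| = sqrt(136) * sqrt(58) = sqrt(136 * 58) = sqrt(7888)
Step 4: = 88.8144

88.8144


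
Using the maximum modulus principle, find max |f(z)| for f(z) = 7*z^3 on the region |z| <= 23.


Step 1: On |z| = 23, |f(z)| = 7 * |z|^3 = 7 * 23^3
Step 2: By maximum modulus principle, maximum is on boundary.
Step 3: Maximum = 7 * 12167 = 85169

85169


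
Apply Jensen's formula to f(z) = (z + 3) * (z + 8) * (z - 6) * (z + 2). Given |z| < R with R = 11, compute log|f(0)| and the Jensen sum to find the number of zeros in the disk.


Jensen's formula: (1/2pi)*integral log|f(Re^it)|dt = log|f(0)| + sum_{|a_k|<R} log(R/|a_k|)
Step 1: f(0) = 3 * 8 * (-6) * 2 = -288
Step 2: log|f(0)| = log|-3| + log|-8| + log|6| + log|-2| = 5.663
Step 3: Zeros inside |z| < 11: -3, -8, 6, -2
Step 4: Jensen sum = log(11/3) + log(11/8) + log(11/6) + log(11/2) = 3.9286
Step 5: n(R) = number of terms in the Jensen sum = count of zeros inside |z| < 11 = 4

4


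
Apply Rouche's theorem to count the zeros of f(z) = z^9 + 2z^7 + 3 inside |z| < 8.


Step 1: On |z| = 8 the three terms have sizes |z^9| = 8^9 = 134217728, |2z^7| = 2*8^7 = 4194304, |3| = 3
Step 2: The dominant term is g(z) = z^9; let h(z) = 2z^7 + 3 so f = g + h
Step 3: On |z| = 8: |g| = 134217728 and |h| <= 4194304 + 3 = 4194307
Step 4: Since 134217728 > 4194307, |h| < |g| on |z| = 8, so by Rouche f has the same number of zeros as g inside |z| < 8
Step 5: g(z) = z^9 has 9 zeros (all at the origin) inside |z| < 8. Answer = 9

9


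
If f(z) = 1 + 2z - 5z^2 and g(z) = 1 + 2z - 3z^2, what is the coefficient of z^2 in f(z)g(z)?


Step 1: z^2 term in f*g comes from: (1)*(-3z^2) + (2z)*(2z) + (-5z^2)*(1)
Step 2: = -3 + 4 - 5
Step 3: = -4

-4


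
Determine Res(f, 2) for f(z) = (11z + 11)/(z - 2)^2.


Step 1: Pole of order 2 at z = 2
Step 2: Res = lim d/dz [(z - 2)^2 * f(z)] as z -> 2
Step 3: (z - 2)^2 * f(z) = 11z + 11
Step 4: d/dz[11z + 11] = 11

11


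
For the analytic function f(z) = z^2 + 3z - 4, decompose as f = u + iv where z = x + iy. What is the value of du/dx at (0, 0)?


Step 1: f(z) = (x+iy)^2 + 3(x+iy) - 4
Step 2: u = (x^2 - y^2) + 3x - 4
Step 3: u_x = 2x + 3
Step 4: At (0, 0): u_x = 0 + 3 = 3

3


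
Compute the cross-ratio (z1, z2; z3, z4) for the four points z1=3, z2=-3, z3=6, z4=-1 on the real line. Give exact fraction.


Step 1: (z1-z3)(z2-z4) = (-3) * (-2) = 6
Step 2: (z1-z4)(z2-z3) = 4 * (-9) = -36
Step 3: Cross-ratio = -6/36 = -1/6

-1/6


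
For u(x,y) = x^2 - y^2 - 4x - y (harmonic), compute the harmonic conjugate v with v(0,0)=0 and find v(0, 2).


Step 1: v_x = -u_y = 2y + 1
Step 2: v_y = u_x = 2x - 4
Step 3: v = 2xy + x - 4y + C
Step 4: v(0,0) = 0 => C = 0
Step 5: v(0, 2) = -8

-8


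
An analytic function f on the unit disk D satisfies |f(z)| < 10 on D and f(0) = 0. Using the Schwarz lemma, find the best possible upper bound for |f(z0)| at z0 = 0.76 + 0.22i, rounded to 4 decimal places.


Step 1: g = f/10 maps D -> D with g(0) = 0, so by the Schwarz lemma |g(z)| <= |z|, i.e. |f(z)| <= 10|z|; this is sharp (f(z) = 10z).
Step 2: |z0|^2 = 0.76^2 + 0.22^2 = 0.626
Step 3: |z0| = sqrt(0.626) = 0.791202
Step 4: Best bound = 10 * |z0| = 10 * 0.791202 = 7.912

7.912


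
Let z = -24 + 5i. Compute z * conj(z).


Step 1: conj(z) = -24 - 5i
Step 2: z * conj(z) = (-24)^2 + 5^2
Step 3: = 576 + 25 = 601

601


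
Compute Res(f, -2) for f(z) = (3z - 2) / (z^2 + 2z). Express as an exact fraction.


Step 1: Q(z) = z^2 + 2z = (z + 2)(z)
Step 2: Q'(z) = 2z + 2
Step 3: Q'(-2) = -2, P(-2) = -8
Step 4: Res = P(-2)/Q'(-2) = -8/(-2) = 4

4


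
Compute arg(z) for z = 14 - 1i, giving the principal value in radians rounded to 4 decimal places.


Step 1: z = 14 - 1i
Step 2: arg(z) = atan2(-1, 14)
Step 3: arg(z) = -0.0713

-0.0713


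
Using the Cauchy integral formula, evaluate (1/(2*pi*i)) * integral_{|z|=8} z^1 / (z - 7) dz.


Step 1: f(z) = z^1, a = 7 is inside |z| = 8
Step 2: By Cauchy integral formula: (1/(2pi*i)) * integral = f(a)
Step 3: f(7) = 7^1 = 7

7


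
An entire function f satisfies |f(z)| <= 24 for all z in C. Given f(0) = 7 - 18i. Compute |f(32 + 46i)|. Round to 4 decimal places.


Step 1: By Liouville's theorem, a bounded entire function is constant.
Step 2: f(z) = f(0) = 7 - 18i for all z.
Step 3: |f(w)| = |7 - 18i| = sqrt(49 + 324)
Step 4: = 19.3132

19.3132


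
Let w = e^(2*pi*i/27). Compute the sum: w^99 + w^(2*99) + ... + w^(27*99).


Step 1: The sum sum_{j=1}^{n} w^(k*j) equals n if n | k, else 0.
Step 2: Here n = 27, k = 99
Step 3: Does n divide k? 27 | 99 -> False
Step 4: Sum = 0

0


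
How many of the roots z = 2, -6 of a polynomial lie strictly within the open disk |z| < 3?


Step 1: Check each root:
  z = 2: |2| = 2 < 3
  z = -6: |-6| = 6 >= 3
Step 2: Count = 1

1


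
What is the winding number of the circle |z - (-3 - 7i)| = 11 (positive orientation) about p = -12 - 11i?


Step 1: Center c = (-3, -7), radius = 11
Step 2: |p - c|^2 = (-9)^2 + (-4)^2 = 97
Step 3: r^2 = 121
Step 4: |p-c| < r so winding number = 1

1


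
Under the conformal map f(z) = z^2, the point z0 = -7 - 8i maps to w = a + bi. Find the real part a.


Step 1: z0 = -7 - 8i
Step 2: z0^2 = (-7)^2 - (-8)^2 + 112i
Step 3: real part = 49 - 64 = -15

-15


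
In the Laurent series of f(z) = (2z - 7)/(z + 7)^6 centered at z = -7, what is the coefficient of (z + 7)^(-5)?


Step 1: Write the numerator in powers of (z + 7): 2z - 7 = 2(z + 7) + (2*(-7) - 7) = 2(z + 7) - 21
Step 2: Divide by (z + 7)^6: f(z) = -21(z + 7)^(-6) + 2(z + 7)^(-5)
Step 3: This finite sum is the Laurent series of f about z = -7.
Step 4: Coefficient of (z + 7)^(-5) = coefficient of (z + 7) in the re-centred numerator = 2

2


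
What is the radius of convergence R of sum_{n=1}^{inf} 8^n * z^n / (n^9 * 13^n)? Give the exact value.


Step 1: General term a_n = 8^n / (n^9 * 13^n)
Step 2: By the root test, |a_n|^(1/n) = 8 / (n^(9/n) * 13) -> 8/13 as n -> infinity (since n^(9/n) -> 1)
Step 3: R = 1/lim|a_n|^(1/n) = 13/8

13/8


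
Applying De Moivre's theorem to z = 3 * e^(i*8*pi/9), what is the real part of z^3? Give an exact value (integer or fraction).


Step 1: By De Moivre's theorem, z^3 = 3^3 * e^(i*3*8*pi/9) = 27 * (cos(8*pi/3) + i*sin(8*pi/3))
Step 2: |z|^3 = 3^3 = 27
Step 3: Reduce the angle mod 2*pi: 8*pi/3 - 2*pi = 2*pi/3
Step 4: cos(2*pi/3) = -1/2
Step 5: Re(z^3) = 27 * (-1/2) = -27/2

-27/2


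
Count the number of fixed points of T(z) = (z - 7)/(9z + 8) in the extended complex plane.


Step 1: Fixed points satisfy T(z) = z
Step 2: 9z^2 + 7z + 7 = 0
Step 3: Discriminant = 7^2 - 4*9*7 = -203
Step 4: Number of fixed points = 2

2


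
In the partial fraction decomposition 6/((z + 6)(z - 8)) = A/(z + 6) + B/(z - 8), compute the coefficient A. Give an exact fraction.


Step 1: Multiply both sides by (z + 6) and set z = -6
Step 2: A = 6 / (-6 - 8)
Step 3: A = 6 / (-14)
Step 4: A = -3/7

-3/7


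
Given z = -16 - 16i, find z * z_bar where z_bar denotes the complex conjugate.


Step 1: conj(z) = -16 + 16i
Step 2: z * conj(z) = (-16)^2 + (-16)^2
Step 3: = 256 + 256 = 512

512


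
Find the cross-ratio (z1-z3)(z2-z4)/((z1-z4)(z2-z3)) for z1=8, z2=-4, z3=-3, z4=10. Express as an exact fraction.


Step 1: (z1-z3)(z2-z4) = 11 * (-14) = -154
Step 2: (z1-z4)(z2-z3) = (-2) * (-1) = 2
Step 3: Cross-ratio = -154/2 = -77

-77


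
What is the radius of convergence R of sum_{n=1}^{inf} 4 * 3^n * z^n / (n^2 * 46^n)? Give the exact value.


Step 1: General term a_n = 4 * 3^n / (n^2 * 46^n)
Step 2: By the root test, |a_n|^(1/n) = 4^(1/n) * 3 / (n^(2/n) * 46) -> 3/46 as n -> infinity (since 4^(1/n) -> 1 and n^(2/n) -> 1)
Step 3: R = 1/lim|a_n|^(1/n) = 46/3

46/3


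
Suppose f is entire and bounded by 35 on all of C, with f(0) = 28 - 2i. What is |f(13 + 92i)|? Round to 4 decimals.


Step 1: By Liouville's theorem, a bounded entire function is constant.
Step 2: f(z) = f(0) = 28 - 2i for all z.
Step 3: |f(w)| = |28 - 2i| = sqrt(784 + 4)
Step 4: = 28.0713

28.0713


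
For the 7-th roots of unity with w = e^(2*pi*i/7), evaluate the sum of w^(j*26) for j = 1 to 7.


Step 1: The sum sum_{j=1}^{n} w^(k*j) equals n if n | k, else 0.
Step 2: Here n = 7, k = 26
Step 3: Does n divide k? 7 | 26 -> False
Step 4: Sum = 0

0


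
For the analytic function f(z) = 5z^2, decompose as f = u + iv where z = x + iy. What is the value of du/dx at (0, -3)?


Step 1: f(z) = 5(x+iy)^2 + 0
Step 2: u = 5(x^2 - y^2) + 0
Step 3: u_x = 10x + 0
Step 4: At (0, -3): u_x = 0 + 0 = 0

0


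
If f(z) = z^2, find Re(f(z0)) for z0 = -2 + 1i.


Step 1: z0 = -2 + 1i
Step 2: z0^2 = (-2)^2 - 1^2 - 4i
Step 3: real part = 4 - 1 = 3

3


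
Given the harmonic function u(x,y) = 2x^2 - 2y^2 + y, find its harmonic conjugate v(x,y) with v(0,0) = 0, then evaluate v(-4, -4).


Step 1: v_x = -u_y = 4y - 1
Step 2: v_y = u_x = 4x + 0
Step 3: v = 4xy - x + C
Step 4: v(0,0) = 0 => C = 0
Step 5: v(-4, -4) = 68

68


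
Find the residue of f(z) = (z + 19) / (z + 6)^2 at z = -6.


Step 1: Pole of order 2 at z = -6
Step 2: Res = lim d/dz [(z + 6)^2 * f(z)] as z -> -6
Step 3: (z + 6)^2 * f(z) = z + 19
Step 4: d/dz[z + 19] = 1

1


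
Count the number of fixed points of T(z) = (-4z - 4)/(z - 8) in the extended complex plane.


Step 1: Fixed points satisfy T(z) = z
Step 2: z^2 - 4z + 4 = 0
Step 3: Discriminant = (-4)^2 - 4*1*4 = 0
Step 4: Number of fixed points = 1

1


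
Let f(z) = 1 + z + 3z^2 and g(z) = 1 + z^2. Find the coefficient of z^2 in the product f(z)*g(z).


Step 1: z^2 term in f*g comes from: (1)*(z^2) + (z)*(0) + (3z^2)*(1)
Step 2: = 1 + 0 + 3
Step 3: = 4

4


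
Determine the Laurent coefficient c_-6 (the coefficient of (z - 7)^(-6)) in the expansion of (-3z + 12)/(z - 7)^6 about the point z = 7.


Step 1: Write the numerator in powers of (z - 7): -3z + 12 = -3(z - 7) + (-3*7 + 12) = -3(z - 7) - 9
Step 2: Divide by (z - 7)^6: f(z) = -9(z - 7)^(-6) - 3(z - 7)^(-5)
Step 3: This finite sum is the Laurent series of f about z = 7.
Step 4: Coefficient of (z - 7)^(-6) = -3*7 + 12 = -9

-9


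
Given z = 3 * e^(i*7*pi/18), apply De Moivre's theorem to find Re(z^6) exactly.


Step 1: By De Moivre's theorem, z^6 = 3^6 * e^(i*6*7*pi/18) = 729 * (cos(7*pi/3) + i*sin(7*pi/3))
Step 2: |z|^6 = 3^6 = 729
Step 3: Reduce the angle mod 2*pi: 7*pi/3 - 2*pi = pi/3
Step 4: cos(pi/3) = 1/2
Step 5: Re(z^6) = 729 * 1/2 = 729/2

729/2


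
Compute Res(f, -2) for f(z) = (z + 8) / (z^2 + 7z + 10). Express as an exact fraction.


Step 1: Q(z) = z^2 + 7z + 10 = (z + 2)(z + 5)
Step 2: Q'(z) = 2z + 7
Step 3: Q'(-2) = 3, P(-2) = 6
Step 4: Res = P(-2)/Q'(-2) = 6/3 = 2

2


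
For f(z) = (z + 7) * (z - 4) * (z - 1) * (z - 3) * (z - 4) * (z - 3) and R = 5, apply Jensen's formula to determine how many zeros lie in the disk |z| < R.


Jensen's formula: (1/2pi)*integral log|f(Re^it)|dt = log|f(0)| + sum_{|a_k|<R} log(R/|a_k|)
Step 1: f(0) = 7 * (-4) * (-1) * (-3) * (-4) * (-3) = -1008
Step 2: log|f(0)| = log|-7| + log|4| + log|1| + log|3| + log|4| + log|3| = 6.9157
Step 3: Zeros inside |z| < 5: 4, 1, 3, 4, 3
Step 4: Jensen sum = log(5/4) + log(5/1) + log(5/3) + log(5/4) + log(5/3) = 3.0774
Step 5: n(R) = number of terms in the Jensen sum = count of zeros inside |z| < 5 = 5

5


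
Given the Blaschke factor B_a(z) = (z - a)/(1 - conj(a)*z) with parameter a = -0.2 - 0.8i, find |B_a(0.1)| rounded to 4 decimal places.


Step 1: Numerator z0 - a = 0.1 - (-0.2 - 0.8i) = 0.3 + 0.8i
Step 2: Denominator 1 - conj(a)*z0 = 1 - (-0.2 + 0.8i)*0.1 = 1.02 - 0.08i
Step 3: |z0 - a|^2 = 0.3^2 + 0.8^2 = 0.73; |1 - conj(a)*z0|^2 = 1.02^2 + (-0.08)^2 = 1.0468
Step 4: |B_a(0.1)| = sqrt(0.73 / 1.0468) = sqrt(0.697363)
Step 5: = 0.8351

0.8351


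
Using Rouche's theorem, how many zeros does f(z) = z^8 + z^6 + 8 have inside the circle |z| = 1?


Step 1: On |z| = 1 the three terms have sizes |z^8| = 1^8 = 1, |z^6| = 1^6 = 1, |8| = 8
Step 2: The dominant term is g(z) = 8; let h(z) = z^8 + z^6 so f = g + h
Step 3: On |z| = 1: |g| = 8 and |h| <= 1 + 1 = 2
Step 4: Since 8 > 2, |h| < |g| on |z| = 1, so by Rouche f has the same number of zeros as g inside |z| < 1
Step 5: g(z) = 8 is a nonzero constant with no zeros inside |z| < 1. Answer = 0

0


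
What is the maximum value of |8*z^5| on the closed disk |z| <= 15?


Step 1: On |z| = 15, |f(z)| = 8 * |z|^5 = 8 * 15^5
Step 2: By maximum modulus principle, maximum is on boundary.
Step 3: Maximum = 8 * 759375 = 6075000

6075000


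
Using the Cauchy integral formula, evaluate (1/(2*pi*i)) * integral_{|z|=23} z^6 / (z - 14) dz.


Step 1: f(z) = z^6, a = 14 is inside |z| = 23
Step 2: By Cauchy integral formula: (1/(2pi*i)) * integral = f(a)
Step 3: f(14) = 14^6 = 7529536

7529536


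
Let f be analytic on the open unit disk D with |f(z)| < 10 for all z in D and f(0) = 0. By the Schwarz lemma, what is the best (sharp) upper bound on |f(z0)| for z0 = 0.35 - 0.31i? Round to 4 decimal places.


Step 1: g = f/10 maps D -> D with g(0) = 0, so by the Schwarz lemma |g(z)| <= |z|, i.e. |f(z)| <= 10|z|; this is sharp (f(z) = 10z).
Step 2: |z0|^2 = 0.35^2 + (-0.31)^2 = 0.2186
Step 3: |z0| = sqrt(0.2186) = 0.467547
Step 4: Best bound = 10 * |z0| = 10 * 0.467547 = 4.6755

4.6755


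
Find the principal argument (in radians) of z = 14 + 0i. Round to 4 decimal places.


Step 1: z = 14 + 0i
Step 2: arg(z) = atan2(0, 14)
Step 3: arg(z) = 0.0

0.0


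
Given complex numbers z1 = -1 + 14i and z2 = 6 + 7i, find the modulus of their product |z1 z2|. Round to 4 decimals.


Step 1: |z1| = sqrt((-1)^2 + 14^2) = sqrt(197)
Step 2: |z2| = sqrt(6^2 + 7^2) = sqrt(85)
Step 3: |z1*z2| = |z1|*|z2| = sqrt(197) * sqrt(85) = sqrt(197 * 85) = sqrt(16745)
Step 4: = 129.4025

129.4025


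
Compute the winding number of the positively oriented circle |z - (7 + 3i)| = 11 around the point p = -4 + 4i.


Step 1: Center c = (7, 3), radius = 11
Step 2: |p - c|^2 = (-11)^2 + 1^2 = 122
Step 3: r^2 = 121
Step 4: |p-c| > r so winding number = 0

0


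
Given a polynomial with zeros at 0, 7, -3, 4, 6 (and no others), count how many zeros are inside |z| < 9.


Step 1: Check each root:
  z = 0: |0| = 0 < 9
  z = 7: |7| = 7 < 9
  z = -3: |-3| = 3 < 9
  z = 4: |4| = 4 < 9
  z = 6: |6| = 6 < 9
Step 2: Count = 5

5


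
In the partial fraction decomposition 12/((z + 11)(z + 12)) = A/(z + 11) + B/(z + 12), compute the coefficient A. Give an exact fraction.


Step 1: Multiply both sides by (z + 11) and set z = -11
Step 2: A = 12 / (-11 + 12)
Step 3: A = 12 / 1
Step 4: A = 12

12


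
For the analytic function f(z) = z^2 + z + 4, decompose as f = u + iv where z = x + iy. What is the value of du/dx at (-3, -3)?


Step 1: f(z) = (x+iy)^2 + (x+iy) + 4
Step 2: u = (x^2 - y^2) + x + 4
Step 3: u_x = 2x + 1
Step 4: At (-3, -3): u_x = -6 + 1 = -5

-5


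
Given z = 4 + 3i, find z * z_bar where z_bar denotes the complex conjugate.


Step 1: conj(z) = 4 - 3i
Step 2: z * conj(z) = 4^2 + 3^2
Step 3: = 16 + 9 = 25

25


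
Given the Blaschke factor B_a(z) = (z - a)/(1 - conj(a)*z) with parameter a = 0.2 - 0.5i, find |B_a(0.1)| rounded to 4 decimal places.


Step 1: Numerator z0 - a = 0.1 - (0.2 - 0.5i) = -0.1 + 0.5i
Step 2: Denominator 1 - conj(a)*z0 = 1 - (0.2 + 0.5i)*0.1 = 0.98 - 0.05i
Step 3: |z0 - a|^2 = (-0.1)^2 + 0.5^2 = 0.26; |1 - conj(a)*z0|^2 = 0.98^2 + (-0.05)^2 = 0.9629
Step 4: |B_a(0.1)| = sqrt(0.26 / 0.9629) = sqrt(0.270018)
Step 5: = 0.5196

0.5196


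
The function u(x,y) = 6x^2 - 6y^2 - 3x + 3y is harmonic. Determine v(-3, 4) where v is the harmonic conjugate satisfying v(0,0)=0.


Step 1: v_x = -u_y = 12y - 3
Step 2: v_y = u_x = 12x - 3
Step 3: v = 12xy - 3x - 3y + C
Step 4: v(0,0) = 0 => C = 0
Step 5: v(-3, 4) = -147

-147


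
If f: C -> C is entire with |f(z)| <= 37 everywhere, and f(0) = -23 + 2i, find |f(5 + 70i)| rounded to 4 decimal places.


Step 1: By Liouville's theorem, a bounded entire function is constant.
Step 2: f(z) = f(0) = -23 + 2i for all z.
Step 3: |f(w)| = |-23 + 2i| = sqrt(529 + 4)
Step 4: = 23.0868

23.0868


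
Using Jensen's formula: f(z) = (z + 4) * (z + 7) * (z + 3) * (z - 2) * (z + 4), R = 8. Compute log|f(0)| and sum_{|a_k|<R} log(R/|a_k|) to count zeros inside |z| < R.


Jensen's formula: (1/2pi)*integral log|f(Re^it)|dt = log|f(0)| + sum_{|a_k|<R} log(R/|a_k|)
Step 1: f(0) = 4 * 7 * 3 * (-2) * 4 = -672
Step 2: log|f(0)| = log|-4| + log|-7| + log|-3| + log|2| + log|-4| = 6.5103
Step 3: Zeros inside |z| < 8: -4, -7, -3, 2, -4
Step 4: Jensen sum = log(8/4) + log(8/7) + log(8/3) + log(8/2) + log(8/4) = 3.8869
Step 5: n(R) = number of terms in the Jensen sum = count of zeros inside |z| < 8 = 5

5


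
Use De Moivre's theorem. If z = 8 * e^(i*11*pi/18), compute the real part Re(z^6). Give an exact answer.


Step 1: By De Moivre's theorem, z^6 = 8^6 * e^(i*6*11*pi/18) = 262144 * (cos(11*pi/3) + i*sin(11*pi/3))
Step 2: |z|^6 = 8^6 = 262144
Step 3: Reduce the angle mod 2*pi: 11*pi/3 - 2*pi = 5*pi/3
Step 4: cos(5*pi/3) = 1/2
Step 5: Re(z^6) = 262144 * 1/2 = 131072

131072
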